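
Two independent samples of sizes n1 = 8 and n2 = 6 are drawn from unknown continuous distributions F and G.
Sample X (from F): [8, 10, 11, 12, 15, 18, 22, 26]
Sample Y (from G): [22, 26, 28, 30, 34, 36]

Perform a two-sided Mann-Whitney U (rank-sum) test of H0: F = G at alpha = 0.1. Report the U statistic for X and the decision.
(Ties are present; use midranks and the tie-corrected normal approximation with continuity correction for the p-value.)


Step 1: Combine and sort all 14 observations; assign midranks.
sorted (value, group): (8,X), (10,X), (11,X), (12,X), (15,X), (18,X), (22,X), (22,Y), (26,X), (26,Y), (28,Y), (30,Y), (34,Y), (36,Y)
ranks: 8->1, 10->2, 11->3, 12->4, 15->5, 18->6, 22->7.5, 22->7.5, 26->9.5, 26->9.5, 28->11, 30->12, 34->13, 36->14
Step 2: Rank sum for X: R1 = 1 + 2 + 3 + 4 + 5 + 6 + 7.5 + 9.5 = 38.
Step 3: U_X = R1 - n1(n1+1)/2 = 38 - 8*9/2 = 38 - 36 = 2.
       U_Y = n1*n2 - U_X = 48 - 2 = 46.
Step 4: Ties are present, so use the tie-corrected normal approximation (with continuity correction) for the p-value.
Step 5: p-value = 0.005407; compare to alpha = 0.1. reject H0.

U_X = 2, p = 0.005407, reject H0 at alpha = 0.1.


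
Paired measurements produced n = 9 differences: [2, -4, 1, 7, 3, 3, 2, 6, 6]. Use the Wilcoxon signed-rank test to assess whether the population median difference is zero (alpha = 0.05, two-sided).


Step 1: Drop any zero differences (none here) and take |d_i|.
|d| = [2, 4, 1, 7, 3, 3, 2, 6, 6]
Step 2: Midrank |d_i| (ties get averaged ranks).
ranks: |2|->2.5, |4|->6, |1|->1, |7|->9, |3|->4.5, |3|->4.5, |2|->2.5, |6|->7.5, |6|->7.5
Step 3: Attach original signs; sum ranks with positive sign and with negative sign.
W+ = 2.5 + 1 + 9 + 4.5 + 4.5 + 2.5 + 7.5 + 7.5 = 39
W- = 6 = 6
(Check: W+ + W- = 45 should equal n(n+1)/2 = 45.)
Step 4: Test statistic W = min(W+, W-) = 6.
Step 5: Ties in |d|, so use the tie-corrected normal approximation.
        E[W] = n(n+1)/4 = 9*10/4 = 22.5.
        Tie groups: |d|=2 (t=2), |d|=3 (t=2), |d|=6 (t=2); sum(t^3 - t) = 18.
        Var[W] = n(n+1)(2n+1)/24 - sum(t^3-t)/48 = 1710/24 - 18/48 = 70.875.
        z = (W - E[W]) / sqrt(Var[W]) = (6 - 22.5) / 8.4187 = -1.9599.
        Two-sided p = 2*Phi(z) = 0.050006.
Step 6: alpha = 0.05. fail to reject H0.

W+ = 39, W- = 6, W = min = 6, p = 0.050006, fail to reject H0.


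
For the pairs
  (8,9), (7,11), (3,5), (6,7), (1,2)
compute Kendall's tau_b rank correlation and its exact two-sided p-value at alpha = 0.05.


Step 1: Enumerate the 10 unordered pairs (i,j) with i<j and classify each by sign(x_j-x_i) * sign(y_j-y_i).
  (1,2):dx=-1,dy=+2->D; (1,3):dx=-5,dy=-4->C; (1,4):dx=-2,dy=-2->C; (1,5):dx=-7,dy=-7->C
  (2,3):dx=-4,dy=-6->C; (2,4):dx=-1,dy=-4->C; (2,5):dx=-6,dy=-9->C; (3,4):dx=+3,dy=+2->C
  (3,5):dx=-2,dy=-3->C; (4,5):dx=-5,dy=-5->C
Step 2: C = 9, D = 1, total pairs = 10.
Step 3: tau = (C - D)/(n(n-1)/2) = (9 - 1)/10 = 0.800000.
Step 4: Exact two-sided p-value (enumerate n! = 120 permutations of y under H0): p = 0.083333.
Step 5: alpha = 0.05. fail to reject H0.

tau_b = 0.8000 (C=9, D=1), p = 0.083333, fail to reject H0.


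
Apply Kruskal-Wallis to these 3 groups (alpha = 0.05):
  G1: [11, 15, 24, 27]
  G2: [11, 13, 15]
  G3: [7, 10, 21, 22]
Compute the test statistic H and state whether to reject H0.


Step 1: Combine all N = 11 observations and assign midranks.
sorted (value, group, rank): (7,G3,1), (10,G3,2), (11,G1,3.5), (11,G2,3.5), (13,G2,5), (15,G1,6.5), (15,G2,6.5), (21,G3,8), (22,G3,9), (24,G1,10), (27,G1,11)
Step 2: Sum ranks within each group.
R_1 = 31 (n_1 = 4)
R_2 = 15 (n_2 = 3)
R_3 = 20 (n_3 = 4)
Step 3: H = 12/(N(N+1)) * sum(R_i^2/n_i) - 3(N+1)
     = 12/(11*12) * (31^2/4 + 15^2/3 + 20^2/4) - 3*12
     = 0.090909 * 415.25 - 36
     = 1.750000.
Step 4: Ties present; correction factor C = 1 - 12/(11^3 - 11) = 0.990909. Corrected H = 1.750000 / 0.990909 = 1.766055.
Step 5: Under H0, H ~ chi^2(2); p-value = 0.413529.
Step 6: alpha = 0.05. fail to reject H0.

H = 1.7661, df = 2, p = 0.413529, fail to reject H0.


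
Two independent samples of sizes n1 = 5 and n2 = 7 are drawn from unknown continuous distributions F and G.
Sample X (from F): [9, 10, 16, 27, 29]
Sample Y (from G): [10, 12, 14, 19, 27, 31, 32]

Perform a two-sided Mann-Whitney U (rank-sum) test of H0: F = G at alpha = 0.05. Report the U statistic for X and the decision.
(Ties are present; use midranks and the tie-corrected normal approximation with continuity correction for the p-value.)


Step 1: Combine and sort all 12 observations; assign midranks.
sorted (value, group): (9,X), (10,X), (10,Y), (12,Y), (14,Y), (16,X), (19,Y), (27,X), (27,Y), (29,X), (31,Y), (32,Y)
ranks: 9->1, 10->2.5, 10->2.5, 12->4, 14->5, 16->6, 19->7, 27->8.5, 27->8.5, 29->10, 31->11, 32->12
Step 2: Rank sum for X: R1 = 1 + 2.5 + 6 + 8.5 + 10 = 28.
Step 3: U_X = R1 - n1(n1+1)/2 = 28 - 5*6/2 = 28 - 15 = 13.
       U_Y = n1*n2 - U_X = 35 - 13 = 22.
Step 4: Ties are present, so use the tie-corrected normal approximation (with continuity correction) for the p-value.
Step 5: p-value = 0.514478; compare to alpha = 0.05. fail to reject H0.

U_X = 13, p = 0.514478, fail to reject H0 at alpha = 0.05.


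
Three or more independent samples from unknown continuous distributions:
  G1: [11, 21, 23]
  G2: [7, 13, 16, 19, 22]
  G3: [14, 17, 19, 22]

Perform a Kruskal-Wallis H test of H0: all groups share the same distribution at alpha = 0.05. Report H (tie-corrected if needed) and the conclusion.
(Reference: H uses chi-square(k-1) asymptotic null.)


Step 1: Combine all N = 12 observations and assign midranks.
sorted (value, group, rank): (7,G2,1), (11,G1,2), (13,G2,3), (14,G3,4), (16,G2,5), (17,G3,6), (19,G2,7.5), (19,G3,7.5), (21,G1,9), (22,G2,10.5), (22,G3,10.5), (23,G1,12)
Step 2: Sum ranks within each group.
R_1 = 23 (n_1 = 3)
R_2 = 27 (n_2 = 5)
R_3 = 28 (n_3 = 4)
Step 3: H = 12/(N(N+1)) * sum(R_i^2/n_i) - 3(N+1)
     = 12/(12*13) * (23^2/3 + 27^2/5 + 28^2/4) - 3*13
     = 0.076923 * 518.133 - 39
     = 0.856410.
Step 4: Ties present; correction factor C = 1 - 12/(12^3 - 12) = 0.993007. Corrected H = 0.856410 / 0.993007 = 0.862441.
Step 5: Under H0, H ~ chi^2(2); p-value = 0.649716.
Step 6: alpha = 0.05. fail to reject H0.

H = 0.8624, df = 2, p = 0.649716, fail to reject H0.


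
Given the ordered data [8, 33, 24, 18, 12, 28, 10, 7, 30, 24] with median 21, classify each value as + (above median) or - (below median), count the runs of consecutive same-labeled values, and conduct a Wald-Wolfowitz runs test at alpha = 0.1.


Step 1: Compute median = 21; label A = above, B = below.
Labels in order: BAABBABBAA  (n_A = 5, n_B = 5)
Step 2: Count runs R = 6.
Step 3: Under H0 (random ordering), E[R] = 2*n_A*n_B/(n_A+n_B) + 1 = 2*5*5/10 + 1 = 6.0000.
        Var[R] = 2*n_A*n_B*(2*n_A*n_B - n_A - n_B) / ((n_A+n_B)^2 * (n_A+n_B-1)) = 2000/900 = 2.2222.
        SD[R] = 1.4907.
Step 4: R = E[R], so z = 0 with no continuity correction.
Step 5: Two-sided p-value via normal approximation = 2*(1 - Phi(|z|)) = 1.000000.
Step 6: alpha = 0.1. fail to reject H0.

R = 6, z = 0.0000, p = 1.000000, fail to reject H0.


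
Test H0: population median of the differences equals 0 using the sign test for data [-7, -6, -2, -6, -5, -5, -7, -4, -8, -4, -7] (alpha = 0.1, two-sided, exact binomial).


Step 1: Discard zero differences. Original n = 11; n_eff = number of nonzero differences = 11.
Nonzero differences (with sign): -7, -6, -2, -6, -5, -5, -7, -4, -8, -4, -7
Step 2: Count signs: positive = 0, negative = 11.
Step 3: Under H0: P(positive) = 0.5, so the number of positives S ~ Bin(11, 0.5).
Step 4: Two-sided exact p-value = sum of Bin(11,0.5) probabilities at or below the observed probability = 0.000977.
Step 5: alpha = 0.1. reject H0.

n_eff = 11, pos = 0, neg = 11, p = 0.000977, reject H0.


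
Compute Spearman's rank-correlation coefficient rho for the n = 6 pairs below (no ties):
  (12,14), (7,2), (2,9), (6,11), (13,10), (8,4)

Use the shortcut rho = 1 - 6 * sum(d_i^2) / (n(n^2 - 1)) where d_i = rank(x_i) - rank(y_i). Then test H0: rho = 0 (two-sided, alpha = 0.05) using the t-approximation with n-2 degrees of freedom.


Step 1: Rank x and y separately (midranks; no ties here).
rank(x): 12->5, 7->3, 2->1, 6->2, 13->6, 8->4
rank(y): 14->6, 2->1, 9->3, 11->5, 10->4, 4->2
Step 2: d_i = R_x(i) - R_y(i); compute d_i^2.
  (5-6)^2=1, (3-1)^2=4, (1-3)^2=4, (2-5)^2=9, (6-4)^2=4, (4-2)^2=4
sum(d^2) = 26.
Step 3: rho = 1 - 6*26 / (6*(6^2 - 1)) = 1 - 156/210 = 0.257143.
Step 4: Under H0, t = rho * sqrt((n-2)/(1-rho^2)) = 0.5322 ~ t(4).
Step 5: Two-sided p-value from the t-distribution with 4 df = 0.622787.
Step 6: alpha = 0.05. fail to reject H0.

rho = 0.2571, p = 0.622787, fail to reject H0 at alpha = 0.05.


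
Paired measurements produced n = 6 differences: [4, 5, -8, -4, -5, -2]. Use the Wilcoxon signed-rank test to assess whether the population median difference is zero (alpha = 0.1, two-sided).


Step 1: Drop any zero differences (none here) and take |d_i|.
|d| = [4, 5, 8, 4, 5, 2]
Step 2: Midrank |d_i| (ties get averaged ranks).
ranks: |4|->2.5, |5|->4.5, |8|->6, |4|->2.5, |5|->4.5, |2|->1
Step 3: Attach original signs; sum ranks with positive sign and with negative sign.
W+ = 2.5 + 4.5 = 7
W- = 6 + 2.5 + 4.5 + 1 = 14
(Check: W+ + W- = 21 should equal n(n+1)/2 = 21.)
Step 4: Test statistic W = min(W+, W-) = 7.
Step 5: Ties in |d|, so use the tie-corrected normal approximation.
        E[W] = n(n+1)/4 = 6*7/4 = 10.5.
        Tie groups: |d|=4 (t=2), |d|=5 (t=2); sum(t^3 - t) = 12.
        Var[W] = n(n+1)(2n+1)/24 - sum(t^3-t)/48 = 546/24 - 12/48 = 22.5.
        z = (W - E[W]) / sqrt(Var[W]) = (7 - 10.5) / 4.7434 = -0.7379.
        Two-sided p = 2*Phi(z) = 0.460597.
Step 6: alpha = 0.1. fail to reject H0.

W+ = 7, W- = 14, W = min = 7, p = 0.460597, fail to reject H0.


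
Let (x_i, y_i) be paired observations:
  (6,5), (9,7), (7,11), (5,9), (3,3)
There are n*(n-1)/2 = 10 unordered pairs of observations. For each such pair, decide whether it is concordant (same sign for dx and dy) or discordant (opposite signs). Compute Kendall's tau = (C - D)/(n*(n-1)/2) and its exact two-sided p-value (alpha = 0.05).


Step 1: Enumerate the 10 unordered pairs (i,j) with i<j and classify each by sign(x_j-x_i) * sign(y_j-y_i).
  (1,2):dx=+3,dy=+2->C; (1,3):dx=+1,dy=+6->C; (1,4):dx=-1,dy=+4->D; (1,5):dx=-3,dy=-2->C
  (2,3):dx=-2,dy=+4->D; (2,4):dx=-4,dy=+2->D; (2,5):dx=-6,dy=-4->C; (3,4):dx=-2,dy=-2->C
  (3,5):dx=-4,dy=-8->C; (4,5):dx=-2,dy=-6->C
Step 2: C = 7, D = 3, total pairs = 10.
Step 3: tau = (C - D)/(n(n-1)/2) = (7 - 3)/10 = 0.400000.
Step 4: Exact two-sided p-value (enumerate n! = 120 permutations of y under H0): p = 0.483333.
Step 5: alpha = 0.05. fail to reject H0.

tau_b = 0.4000 (C=7, D=3), p = 0.483333, fail to reject H0.


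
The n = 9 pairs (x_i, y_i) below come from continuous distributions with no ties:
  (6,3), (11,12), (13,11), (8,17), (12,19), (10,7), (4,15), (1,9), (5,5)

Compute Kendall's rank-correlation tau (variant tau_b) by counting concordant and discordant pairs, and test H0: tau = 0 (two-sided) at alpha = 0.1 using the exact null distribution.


Step 1: Enumerate the 36 unordered pairs (i,j) with i<j and classify each by sign(x_j-x_i) * sign(y_j-y_i).
  (1,2):dx=+5,dy=+9->C; (1,3):dx=+7,dy=+8->C; (1,4):dx=+2,dy=+14->C; (1,5):dx=+6,dy=+16->C
  (1,6):dx=+4,dy=+4->C; (1,7):dx=-2,dy=+12->D; (1,8):dx=-5,dy=+6->D; (1,9):dx=-1,dy=+2->D
  (2,3):dx=+2,dy=-1->D; (2,4):dx=-3,dy=+5->D; (2,5):dx=+1,dy=+7->C; (2,6):dx=-1,dy=-5->C
  (2,7):dx=-7,dy=+3->D; (2,8):dx=-10,dy=-3->C; (2,9):dx=-6,dy=-7->C; (3,4):dx=-5,dy=+6->D
  (3,5):dx=-1,dy=+8->D; (3,6):dx=-3,dy=-4->C; (3,7):dx=-9,dy=+4->D; (3,8):dx=-12,dy=-2->C
  (3,9):dx=-8,dy=-6->C; (4,5):dx=+4,dy=+2->C; (4,6):dx=+2,dy=-10->D; (4,7):dx=-4,dy=-2->C
  (4,8):dx=-7,dy=-8->C; (4,9):dx=-3,dy=-12->C; (5,6):dx=-2,dy=-12->C; (5,7):dx=-8,dy=-4->C
  (5,8):dx=-11,dy=-10->C; (5,9):dx=-7,dy=-14->C; (6,7):dx=-6,dy=+8->D; (6,8):dx=-9,dy=+2->D
  (6,9):dx=-5,dy=-2->C; (7,8):dx=-3,dy=-6->C; (7,9):dx=+1,dy=-10->D; (8,9):dx=+4,dy=-4->D
Step 2: C = 22, D = 14, total pairs = 36.
Step 3: tau = (C - D)/(n(n-1)/2) = (22 - 14)/36 = 0.222222.
Step 4: Exact two-sided p-value (enumerate n! = 362880 permutations of y under H0): p = 0.476709.
Step 5: alpha = 0.1. fail to reject H0.

tau_b = 0.2222 (C=22, D=14), p = 0.476709, fail to reject H0.


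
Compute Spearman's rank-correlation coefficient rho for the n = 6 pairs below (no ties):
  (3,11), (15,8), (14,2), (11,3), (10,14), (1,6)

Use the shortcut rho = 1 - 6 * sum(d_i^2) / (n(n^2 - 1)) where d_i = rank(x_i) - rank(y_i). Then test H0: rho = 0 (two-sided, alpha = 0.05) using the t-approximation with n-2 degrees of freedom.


Step 1: Rank x and y separately (midranks; no ties here).
rank(x): 3->2, 15->6, 14->5, 11->4, 10->3, 1->1
rank(y): 11->5, 8->4, 2->1, 3->2, 14->6, 6->3
Step 2: d_i = R_x(i) - R_y(i); compute d_i^2.
  (2-5)^2=9, (6-4)^2=4, (5-1)^2=16, (4-2)^2=4, (3-6)^2=9, (1-3)^2=4
sum(d^2) = 46.
Step 3: rho = 1 - 6*46 / (6*(6^2 - 1)) = 1 - 276/210 = -0.314286.
Step 4: Under H0, t = rho * sqrt((n-2)/(1-rho^2)) = -0.6621 ~ t(4).
Step 5: Two-sided p-value from the t-distribution with 4 df = 0.544093.
Step 6: alpha = 0.05. fail to reject H0.

rho = -0.3143, p = 0.544093, fail to reject H0 at alpha = 0.05.


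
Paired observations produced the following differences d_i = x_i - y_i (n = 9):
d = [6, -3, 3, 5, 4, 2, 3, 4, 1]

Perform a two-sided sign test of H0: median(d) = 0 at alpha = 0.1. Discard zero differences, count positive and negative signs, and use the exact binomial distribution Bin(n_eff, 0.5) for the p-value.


Step 1: Discard zero differences. Original n = 9; n_eff = number of nonzero differences = 9.
Nonzero differences (with sign): +6, -3, +3, +5, +4, +2, +3, +4, +1
Step 2: Count signs: positive = 8, negative = 1.
Step 3: Under H0: P(positive) = 0.5, so the number of positives S ~ Bin(9, 0.5).
Step 4: Two-sided exact p-value = sum of Bin(9,0.5) probabilities at or below the observed probability = 0.039062.
Step 5: alpha = 0.1. reject H0.

n_eff = 9, pos = 8, neg = 1, p = 0.039062, reject H0.


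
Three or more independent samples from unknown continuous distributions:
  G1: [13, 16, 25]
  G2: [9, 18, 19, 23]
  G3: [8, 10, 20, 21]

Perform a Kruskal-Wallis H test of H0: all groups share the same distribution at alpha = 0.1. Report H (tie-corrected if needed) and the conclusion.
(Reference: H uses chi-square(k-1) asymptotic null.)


Step 1: Combine all N = 11 observations and assign midranks.
sorted (value, group, rank): (8,G3,1), (9,G2,2), (10,G3,3), (13,G1,4), (16,G1,5), (18,G2,6), (19,G2,7), (20,G3,8), (21,G3,9), (23,G2,10), (25,G1,11)
Step 2: Sum ranks within each group.
R_1 = 20 (n_1 = 3)
R_2 = 25 (n_2 = 4)
R_3 = 21 (n_3 = 4)
Step 3: H = 12/(N(N+1)) * sum(R_i^2/n_i) - 3(N+1)
     = 12/(11*12) * (20^2/3 + 25^2/4 + 21^2/4) - 3*12
     = 0.090909 * 399.833 - 36
     = 0.348485.
Step 4: No ties, so H is used without correction.
Step 5: Under H0, H ~ chi^2(2); p-value = 0.840093.
Step 6: alpha = 0.1. fail to reject H0.

H = 0.3485, df = 2, p = 0.840093, fail to reject H0.


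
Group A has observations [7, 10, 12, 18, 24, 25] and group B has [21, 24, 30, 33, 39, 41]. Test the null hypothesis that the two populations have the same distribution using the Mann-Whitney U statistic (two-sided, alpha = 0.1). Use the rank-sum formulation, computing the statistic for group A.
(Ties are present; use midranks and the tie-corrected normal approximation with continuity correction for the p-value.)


Step 1: Combine and sort all 12 observations; assign midranks.
sorted (value, group): (7,X), (10,X), (12,X), (18,X), (21,Y), (24,X), (24,Y), (25,X), (30,Y), (33,Y), (39,Y), (41,Y)
ranks: 7->1, 10->2, 12->3, 18->4, 21->5, 24->6.5, 24->6.5, 25->8, 30->9, 33->10, 39->11, 41->12
Step 2: Rank sum for X: R1 = 1 + 2 + 3 + 4 + 6.5 + 8 = 24.5.
Step 3: U_X = R1 - n1(n1+1)/2 = 24.5 - 6*7/2 = 24.5 - 21 = 3.5.
       U_Y = n1*n2 - U_X = 36 - 3.5 = 32.5.
Step 4: Ties are present, so use the tie-corrected normal approximation (with continuity correction) for the p-value.
Step 5: p-value = 0.024722; compare to alpha = 0.1. reject H0.

U_X = 3.5, p = 0.024722, reject H0 at alpha = 0.1.


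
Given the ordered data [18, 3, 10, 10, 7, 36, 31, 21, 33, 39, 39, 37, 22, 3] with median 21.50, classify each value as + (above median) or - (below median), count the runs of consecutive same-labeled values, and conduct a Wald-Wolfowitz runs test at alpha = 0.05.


Step 1: Compute median = 21.50; label A = above, B = below.
Labels in order: BBBBBAABAAAAAB  (n_A = 7, n_B = 7)
Step 2: Count runs R = 5.
Step 3: Under H0 (random ordering), E[R] = 2*n_A*n_B/(n_A+n_B) + 1 = 2*7*7/14 + 1 = 8.0000.
        Var[R] = 2*n_A*n_B*(2*n_A*n_B - n_A - n_B) / ((n_A+n_B)^2 * (n_A+n_B-1)) = 8232/2548 = 3.2308.
        SD[R] = 1.7974.
Step 4: Continuity-corrected z = (R + 0.5 - E[R]) / SD[R] = (5 + 0.5 - 8.0000) / 1.7974 = -1.3909.
Step 5: Two-sided p-value via normal approximation = 2*(1 - Phi(|z|)) = 0.164264.
Step 6: alpha = 0.05. fail to reject H0.

R = 5, z = -1.3909, p = 0.164264, fail to reject H0.


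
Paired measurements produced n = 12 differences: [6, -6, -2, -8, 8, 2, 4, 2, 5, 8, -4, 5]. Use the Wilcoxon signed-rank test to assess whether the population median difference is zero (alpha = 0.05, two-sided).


Step 1: Drop any zero differences (none here) and take |d_i|.
|d| = [6, 6, 2, 8, 8, 2, 4, 2, 5, 8, 4, 5]
Step 2: Midrank |d_i| (ties get averaged ranks).
ranks: |6|->8.5, |6|->8.5, |2|->2, |8|->11, |8|->11, |2|->2, |4|->4.5, |2|->2, |5|->6.5, |8|->11, |4|->4.5, |5|->6.5
Step 3: Attach original signs; sum ranks with positive sign and with negative sign.
W+ = 8.5 + 11 + 2 + 4.5 + 2 + 6.5 + 11 + 6.5 = 52
W- = 8.5 + 2 + 11 + 4.5 = 26
(Check: W+ + W- = 78 should equal n(n+1)/2 = 78.)
Step 4: Test statistic W = min(W+, W-) = 26.
Step 5: Ties in |d|, so use the tie-corrected normal approximation.
        E[W] = n(n+1)/4 = 12*13/4 = 39.
        Tie groups: |d|=2 (t=3), |d|=4 (t=2), |d|=5 (t=2), |d|=6 (t=2), |d|=8 (t=3); sum(t^3 - t) = 66.
        Var[W] = n(n+1)(2n+1)/24 - sum(t^3-t)/48 = 3900/24 - 66/48 = 161.125.
        z = (W - E[W]) / sqrt(Var[W]) = (26 - 39) / 12.6935 = -1.0241.
        Two-sided p = 2*Phi(z) = 0.305766.
Step 6: alpha = 0.05. fail to reject H0.

W+ = 52, W- = 26, W = min = 26, p = 0.305766, fail to reject H0.


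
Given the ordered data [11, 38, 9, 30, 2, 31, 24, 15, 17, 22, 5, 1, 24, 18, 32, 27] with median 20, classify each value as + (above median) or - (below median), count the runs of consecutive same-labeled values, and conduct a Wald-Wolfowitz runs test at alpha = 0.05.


Step 1: Compute median = 20; label A = above, B = below.
Labels in order: BABABAABBABBABAA  (n_A = 8, n_B = 8)
Step 2: Count runs R = 12.
Step 3: Under H0 (random ordering), E[R] = 2*n_A*n_B/(n_A+n_B) + 1 = 2*8*8/16 + 1 = 9.0000.
        Var[R] = 2*n_A*n_B*(2*n_A*n_B - n_A - n_B) / ((n_A+n_B)^2 * (n_A+n_B-1)) = 14336/3840 = 3.7333.
        SD[R] = 1.9322.
Step 4: Continuity-corrected z = (R - 0.5 - E[R]) / SD[R] = (12 - 0.5 - 9.0000) / 1.9322 = 1.2939.
Step 5: Two-sided p-value via normal approximation = 2*(1 - Phi(|z|)) = 0.195709.
Step 6: alpha = 0.05. fail to reject H0.

R = 12, z = 1.2939, p = 0.195709, fail to reject H0.


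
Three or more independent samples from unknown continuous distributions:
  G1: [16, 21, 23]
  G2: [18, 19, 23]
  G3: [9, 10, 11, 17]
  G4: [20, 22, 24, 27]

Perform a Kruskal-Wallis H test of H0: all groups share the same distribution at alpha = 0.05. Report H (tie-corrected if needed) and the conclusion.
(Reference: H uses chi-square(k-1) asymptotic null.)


Step 1: Combine all N = 14 observations and assign midranks.
sorted (value, group, rank): (9,G3,1), (10,G3,2), (11,G3,3), (16,G1,4), (17,G3,5), (18,G2,6), (19,G2,7), (20,G4,8), (21,G1,9), (22,G4,10), (23,G1,11.5), (23,G2,11.5), (24,G4,13), (27,G4,14)
Step 2: Sum ranks within each group.
R_1 = 24.5 (n_1 = 3)
R_2 = 24.5 (n_2 = 3)
R_3 = 11 (n_3 = 4)
R_4 = 45 (n_4 = 4)
Step 3: H = 12/(N(N+1)) * sum(R_i^2/n_i) - 3(N+1)
     = 12/(14*15) * (24.5^2/3 + 24.5^2/3 + 11^2/4 + 45^2/4) - 3*15
     = 0.057143 * 936.667 - 45
     = 8.523810.
Step 4: Ties present; correction factor C = 1 - 6/(14^3 - 14) = 0.997802. Corrected H = 8.523810 / 0.997802 = 8.542584.
Step 5: Under H0, H ~ chi^2(3); p-value = 0.036033.
Step 6: alpha = 0.05. reject H0.

H = 8.5426, df = 3, p = 0.036033, reject H0.


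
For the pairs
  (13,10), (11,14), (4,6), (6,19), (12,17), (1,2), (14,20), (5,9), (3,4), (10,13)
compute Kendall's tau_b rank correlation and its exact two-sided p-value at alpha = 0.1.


Step 1: Enumerate the 45 unordered pairs (i,j) with i<j and classify each by sign(x_j-x_i) * sign(y_j-y_i).
  (1,2):dx=-2,dy=+4->D; (1,3):dx=-9,dy=-4->C; (1,4):dx=-7,dy=+9->D; (1,5):dx=-1,dy=+7->D
  (1,6):dx=-12,dy=-8->C; (1,7):dx=+1,dy=+10->C; (1,8):dx=-8,dy=-1->C; (1,9):dx=-10,dy=-6->C
  (1,10):dx=-3,dy=+3->D; (2,3):dx=-7,dy=-8->C; (2,4):dx=-5,dy=+5->D; (2,5):dx=+1,dy=+3->C
  (2,6):dx=-10,dy=-12->C; (2,7):dx=+3,dy=+6->C; (2,8):dx=-6,dy=-5->C; (2,9):dx=-8,dy=-10->C
  (2,10):dx=-1,dy=-1->C; (3,4):dx=+2,dy=+13->C; (3,5):dx=+8,dy=+11->C; (3,6):dx=-3,dy=-4->C
  (3,7):dx=+10,dy=+14->C; (3,8):dx=+1,dy=+3->C; (3,9):dx=-1,dy=-2->C; (3,10):dx=+6,dy=+7->C
  (4,5):dx=+6,dy=-2->D; (4,6):dx=-5,dy=-17->C; (4,7):dx=+8,dy=+1->C; (4,8):dx=-1,dy=-10->C
  (4,9):dx=-3,dy=-15->C; (4,10):dx=+4,dy=-6->D; (5,6):dx=-11,dy=-15->C; (5,7):dx=+2,dy=+3->C
  (5,8):dx=-7,dy=-8->C; (5,9):dx=-9,dy=-13->C; (5,10):dx=-2,dy=-4->C; (6,7):dx=+13,dy=+18->C
  (6,8):dx=+4,dy=+7->C; (6,9):dx=+2,dy=+2->C; (6,10):dx=+9,dy=+11->C; (7,8):dx=-9,dy=-11->C
  (7,9):dx=-11,dy=-16->C; (7,10):dx=-4,dy=-7->C; (8,9):dx=-2,dy=-5->C; (8,10):dx=+5,dy=+4->C
  (9,10):dx=+7,dy=+9->C
Step 2: C = 38, D = 7, total pairs = 45.
Step 3: tau = (C - D)/(n(n-1)/2) = (38 - 7)/45 = 0.688889.
Step 4: Exact two-sided p-value (enumerate n! = 3628800 permutations of y under H0): p = 0.004687.
Step 5: alpha = 0.1. reject H0.

tau_b = 0.6889 (C=38, D=7), p = 0.004687, reject H0.


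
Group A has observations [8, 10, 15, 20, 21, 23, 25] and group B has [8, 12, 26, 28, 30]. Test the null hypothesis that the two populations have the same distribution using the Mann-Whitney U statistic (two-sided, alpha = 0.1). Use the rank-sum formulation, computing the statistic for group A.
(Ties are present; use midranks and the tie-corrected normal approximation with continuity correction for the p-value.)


Step 1: Combine and sort all 12 observations; assign midranks.
sorted (value, group): (8,X), (8,Y), (10,X), (12,Y), (15,X), (20,X), (21,X), (23,X), (25,X), (26,Y), (28,Y), (30,Y)
ranks: 8->1.5, 8->1.5, 10->3, 12->4, 15->5, 20->6, 21->7, 23->8, 25->9, 26->10, 28->11, 30->12
Step 2: Rank sum for X: R1 = 1.5 + 3 + 5 + 6 + 7 + 8 + 9 = 39.5.
Step 3: U_X = R1 - n1(n1+1)/2 = 39.5 - 7*8/2 = 39.5 - 28 = 11.5.
       U_Y = n1*n2 - U_X = 35 - 11.5 = 23.5.
Step 4: Ties are present, so use the tie-corrected normal approximation (with continuity correction) for the p-value.
Step 5: p-value = 0.370914; compare to alpha = 0.1. fail to reject H0.

U_X = 11.5, p = 0.370914, fail to reject H0 at alpha = 0.1.


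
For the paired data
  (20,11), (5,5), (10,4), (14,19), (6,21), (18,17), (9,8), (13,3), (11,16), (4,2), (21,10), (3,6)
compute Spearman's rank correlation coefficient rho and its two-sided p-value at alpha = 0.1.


Step 1: Rank x and y separately (midranks; no ties here).
rank(x): 20->11, 5->3, 10->6, 14->9, 6->4, 18->10, 9->5, 13->8, 11->7, 4->2, 21->12, 3->1
rank(y): 11->8, 5->4, 4->3, 19->11, 21->12, 17->10, 8->6, 3->2, 16->9, 2->1, 10->7, 6->5
Step 2: d_i = R_x(i) - R_y(i); compute d_i^2.
  (11-8)^2=9, (3-4)^2=1, (6-3)^2=9, (9-11)^2=4, (4-12)^2=64, (10-10)^2=0, (5-6)^2=1, (8-2)^2=36, (7-9)^2=4, (2-1)^2=1, (12-7)^2=25, (1-5)^2=16
sum(d^2) = 170.
Step 3: rho = 1 - 6*170 / (12*(12^2 - 1)) = 1 - 1020/1716 = 0.405594.
Step 4: Under H0, t = rho * sqrt((n-2)/(1-rho^2)) = 1.4032 ~ t(10).
Step 5: Two-sided p-value from the t-distribution with 10 df = 0.190836.
Step 6: alpha = 0.1. fail to reject H0.

rho = 0.4056, p = 0.190836, fail to reject H0 at alpha = 0.1.


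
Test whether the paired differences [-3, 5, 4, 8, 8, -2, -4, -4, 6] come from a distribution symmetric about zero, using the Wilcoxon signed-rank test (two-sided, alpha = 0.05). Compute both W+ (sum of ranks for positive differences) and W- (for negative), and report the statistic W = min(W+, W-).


Step 1: Drop any zero differences (none here) and take |d_i|.
|d| = [3, 5, 4, 8, 8, 2, 4, 4, 6]
Step 2: Midrank |d_i| (ties get averaged ranks).
ranks: |3|->2, |5|->6, |4|->4, |8|->8.5, |8|->8.5, |2|->1, |4|->4, |4|->4, |6|->7
Step 3: Attach original signs; sum ranks with positive sign and with negative sign.
W+ = 6 + 4 + 8.5 + 8.5 + 7 = 34
W- = 2 + 1 + 4 + 4 = 11
(Check: W+ + W- = 45 should equal n(n+1)/2 = 45.)
Step 4: Test statistic W = min(W+, W-) = 11.
Step 5: Ties in |d|, so use the tie-corrected normal approximation.
        E[W] = n(n+1)/4 = 9*10/4 = 22.5.
        Tie groups: |d|=4 (t=3), |d|=8 (t=2); sum(t^3 - t) = 30.
        Var[W] = n(n+1)(2n+1)/24 - sum(t^3-t)/48 = 1710/24 - 30/48 = 70.625.
        z = (W - E[W]) / sqrt(Var[W]) = (11 - 22.5) / 8.4039 = -1.3684.
        Two-sided p = 2*Phi(z) = 0.171181.
Step 6: alpha = 0.05. fail to reject H0.

W+ = 34, W- = 11, W = min = 11, p = 0.171181, fail to reject H0.


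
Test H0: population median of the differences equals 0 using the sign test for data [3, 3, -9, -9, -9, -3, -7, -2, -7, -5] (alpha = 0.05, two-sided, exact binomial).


Step 1: Discard zero differences. Original n = 10; n_eff = number of nonzero differences = 10.
Nonzero differences (with sign): +3, +3, -9, -9, -9, -3, -7, -2, -7, -5
Step 2: Count signs: positive = 2, negative = 8.
Step 3: Under H0: P(positive) = 0.5, so the number of positives S ~ Bin(10, 0.5).
Step 4: Two-sided exact p-value = sum of Bin(10,0.5) probabilities at or below the observed probability = 0.109375.
Step 5: alpha = 0.05. fail to reject H0.

n_eff = 10, pos = 2, neg = 8, p = 0.109375, fail to reject H0.


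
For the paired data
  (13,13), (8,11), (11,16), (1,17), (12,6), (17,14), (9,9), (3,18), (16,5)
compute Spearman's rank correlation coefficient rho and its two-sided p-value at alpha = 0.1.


Step 1: Rank x and y separately (midranks; no ties here).
rank(x): 13->7, 8->3, 11->5, 1->1, 12->6, 17->9, 9->4, 3->2, 16->8
rank(y): 13->5, 11->4, 16->7, 17->8, 6->2, 14->6, 9->3, 18->9, 5->1
Step 2: d_i = R_x(i) - R_y(i); compute d_i^2.
  (7-5)^2=4, (3-4)^2=1, (5-7)^2=4, (1-8)^2=49, (6-2)^2=16, (9-6)^2=9, (4-3)^2=1, (2-9)^2=49, (8-1)^2=49
sum(d^2) = 182.
Step 3: rho = 1 - 6*182 / (9*(9^2 - 1)) = 1 - 1092/720 = -0.516667.
Step 4: Under H0, t = rho * sqrt((n-2)/(1-rho^2)) = -1.5966 ~ t(7).
Step 5: Two-sided p-value from the t-distribution with 7 df = 0.154390.
Step 6: alpha = 0.1. fail to reject H0.

rho = -0.5167, p = 0.154390, fail to reject H0 at alpha = 0.1.


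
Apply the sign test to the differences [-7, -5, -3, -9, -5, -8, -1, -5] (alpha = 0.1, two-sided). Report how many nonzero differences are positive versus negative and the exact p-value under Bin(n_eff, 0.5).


Step 1: Discard zero differences. Original n = 8; n_eff = number of nonzero differences = 8.
Nonzero differences (with sign): -7, -5, -3, -9, -5, -8, -1, -5
Step 2: Count signs: positive = 0, negative = 8.
Step 3: Under H0: P(positive) = 0.5, so the number of positives S ~ Bin(8, 0.5).
Step 4: Two-sided exact p-value = sum of Bin(8,0.5) probabilities at or below the observed probability = 0.007812.
Step 5: alpha = 0.1. reject H0.

n_eff = 8, pos = 0, neg = 8, p = 0.007812, reject H0.


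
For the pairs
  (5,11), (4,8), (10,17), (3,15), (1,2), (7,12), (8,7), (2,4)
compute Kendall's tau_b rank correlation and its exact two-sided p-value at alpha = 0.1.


Step 1: Enumerate the 28 unordered pairs (i,j) with i<j and classify each by sign(x_j-x_i) * sign(y_j-y_i).
  (1,2):dx=-1,dy=-3->C; (1,3):dx=+5,dy=+6->C; (1,4):dx=-2,dy=+4->D; (1,5):dx=-4,dy=-9->C
  (1,6):dx=+2,dy=+1->C; (1,7):dx=+3,dy=-4->D; (1,8):dx=-3,dy=-7->C; (2,3):dx=+6,dy=+9->C
  (2,4):dx=-1,dy=+7->D; (2,5):dx=-3,dy=-6->C; (2,6):dx=+3,dy=+4->C; (2,7):dx=+4,dy=-1->D
  (2,8):dx=-2,dy=-4->C; (3,4):dx=-7,dy=-2->C; (3,5):dx=-9,dy=-15->C; (3,6):dx=-3,dy=-5->C
  (3,7):dx=-2,dy=-10->C; (3,8):dx=-8,dy=-13->C; (4,5):dx=-2,dy=-13->C; (4,6):dx=+4,dy=-3->D
  (4,7):dx=+5,dy=-8->D; (4,8):dx=-1,dy=-11->C; (5,6):dx=+6,dy=+10->C; (5,7):dx=+7,dy=+5->C
  (5,8):dx=+1,dy=+2->C; (6,7):dx=+1,dy=-5->D; (6,8):dx=-5,dy=-8->C; (7,8):dx=-6,dy=-3->C
Step 2: C = 21, D = 7, total pairs = 28.
Step 3: tau = (C - D)/(n(n-1)/2) = (21 - 7)/28 = 0.500000.
Step 4: Exact two-sided p-value (enumerate n! = 40320 permutations of y under H0): p = 0.108681.
Step 5: alpha = 0.1. fail to reject H0.

tau_b = 0.5000 (C=21, D=7), p = 0.108681, fail to reject H0.


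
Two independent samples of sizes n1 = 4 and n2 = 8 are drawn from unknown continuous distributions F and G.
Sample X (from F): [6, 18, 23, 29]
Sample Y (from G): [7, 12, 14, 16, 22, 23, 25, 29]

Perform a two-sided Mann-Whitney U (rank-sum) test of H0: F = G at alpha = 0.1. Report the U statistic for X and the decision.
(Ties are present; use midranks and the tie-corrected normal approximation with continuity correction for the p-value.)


Step 1: Combine and sort all 12 observations; assign midranks.
sorted (value, group): (6,X), (7,Y), (12,Y), (14,Y), (16,Y), (18,X), (22,Y), (23,X), (23,Y), (25,Y), (29,X), (29,Y)
ranks: 6->1, 7->2, 12->3, 14->4, 16->5, 18->6, 22->7, 23->8.5, 23->8.5, 25->10, 29->11.5, 29->11.5
Step 2: Rank sum for X: R1 = 1 + 6 + 8.5 + 11.5 = 27.
Step 3: U_X = R1 - n1(n1+1)/2 = 27 - 4*5/2 = 27 - 10 = 17.
       U_Y = n1*n2 - U_X = 32 - 17 = 15.
Step 4: Ties are present, so use the tie-corrected normal approximation (with continuity correction) for the p-value.
Step 5: p-value = 0.932087; compare to alpha = 0.1. fail to reject H0.

U_X = 17, p = 0.932087, fail to reject H0 at alpha = 0.1.


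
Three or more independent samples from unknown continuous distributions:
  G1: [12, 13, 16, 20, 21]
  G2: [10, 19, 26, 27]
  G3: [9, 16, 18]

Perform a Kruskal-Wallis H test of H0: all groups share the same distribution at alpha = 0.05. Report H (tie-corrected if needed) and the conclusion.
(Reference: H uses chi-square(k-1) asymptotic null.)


Step 1: Combine all N = 12 observations and assign midranks.
sorted (value, group, rank): (9,G3,1), (10,G2,2), (12,G1,3), (13,G1,4), (16,G1,5.5), (16,G3,5.5), (18,G3,7), (19,G2,8), (20,G1,9), (21,G1,10), (26,G2,11), (27,G2,12)
Step 2: Sum ranks within each group.
R_1 = 31.5 (n_1 = 5)
R_2 = 33 (n_2 = 4)
R_3 = 13.5 (n_3 = 3)
Step 3: H = 12/(N(N+1)) * sum(R_i^2/n_i) - 3(N+1)
     = 12/(12*13) * (31.5^2/5 + 33^2/4 + 13.5^2/3) - 3*13
     = 0.076923 * 531.45 - 39
     = 1.880769.
Step 4: Ties present; correction factor C = 1 - 6/(12^3 - 12) = 0.996503. Corrected H = 1.880769 / 0.996503 = 1.887368.
Step 5: Under H0, H ~ chi^2(2); p-value = 0.389191.
Step 6: alpha = 0.05. fail to reject H0.

H = 1.8874, df = 2, p = 0.389191, fail to reject H0.


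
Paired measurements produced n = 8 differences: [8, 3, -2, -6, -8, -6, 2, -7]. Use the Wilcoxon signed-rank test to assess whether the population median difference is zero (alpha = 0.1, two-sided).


Step 1: Drop any zero differences (none here) and take |d_i|.
|d| = [8, 3, 2, 6, 8, 6, 2, 7]
Step 2: Midrank |d_i| (ties get averaged ranks).
ranks: |8|->7.5, |3|->3, |2|->1.5, |6|->4.5, |8|->7.5, |6|->4.5, |2|->1.5, |7|->6
Step 3: Attach original signs; sum ranks with positive sign and with negative sign.
W+ = 7.5 + 3 + 1.5 = 12
W- = 1.5 + 4.5 + 7.5 + 4.5 + 6 = 24
(Check: W+ + W- = 36 should equal n(n+1)/2 = 36.)
Step 4: Test statistic W = min(W+, W-) = 12.
Step 5: Ties in |d|, so use the tie-corrected normal approximation.
        E[W] = n(n+1)/4 = 8*9/4 = 18.
        Tie groups: |d|=2 (t=2), |d|=6 (t=2), |d|=8 (t=2); sum(t^3 - t) = 18.
        Var[W] = n(n+1)(2n+1)/24 - sum(t^3-t)/48 = 1224/24 - 18/48 = 50.625.
        z = (W - E[W]) / sqrt(Var[W]) = (12 - 18) / 7.1151 = -0.8433.
        Two-sided p = 2*Phi(z) = 0.399075.
Step 6: alpha = 0.1. fail to reject H0.

W+ = 12, W- = 24, W = min = 12, p = 0.399075, fail to reject H0.


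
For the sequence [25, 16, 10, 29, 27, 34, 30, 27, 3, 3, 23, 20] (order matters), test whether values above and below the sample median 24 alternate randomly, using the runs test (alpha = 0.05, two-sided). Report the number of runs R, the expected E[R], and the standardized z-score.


Step 1: Compute median = 24; label A = above, B = below.
Labels in order: ABBAAAAABBBB  (n_A = 6, n_B = 6)
Step 2: Count runs R = 4.
Step 3: Under H0 (random ordering), E[R] = 2*n_A*n_B/(n_A+n_B) + 1 = 2*6*6/12 + 1 = 7.0000.
        Var[R] = 2*n_A*n_B*(2*n_A*n_B - n_A - n_B) / ((n_A+n_B)^2 * (n_A+n_B-1)) = 4320/1584 = 2.7273.
        SD[R] = 1.6514.
Step 4: Continuity-corrected z = (R + 0.5 - E[R]) / SD[R] = (4 + 0.5 - 7.0000) / 1.6514 = -1.5138.
Step 5: Two-sided p-value via normal approximation = 2*(1 - Phi(|z|)) = 0.130070.
Step 6: alpha = 0.05. fail to reject H0.

R = 4, z = -1.5138, p = 0.130070, fail to reject H0.


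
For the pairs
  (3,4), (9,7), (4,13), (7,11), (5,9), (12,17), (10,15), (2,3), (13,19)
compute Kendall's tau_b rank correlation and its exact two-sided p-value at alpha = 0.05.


Step 1: Enumerate the 36 unordered pairs (i,j) with i<j and classify each by sign(x_j-x_i) * sign(y_j-y_i).
  (1,2):dx=+6,dy=+3->C; (1,3):dx=+1,dy=+9->C; (1,4):dx=+4,dy=+7->C; (1,5):dx=+2,dy=+5->C
  (1,6):dx=+9,dy=+13->C; (1,7):dx=+7,dy=+11->C; (1,8):dx=-1,dy=-1->C; (1,9):dx=+10,dy=+15->C
  (2,3):dx=-5,dy=+6->D; (2,4):dx=-2,dy=+4->D; (2,5):dx=-4,dy=+2->D; (2,6):dx=+3,dy=+10->C
  (2,7):dx=+1,dy=+8->C; (2,8):dx=-7,dy=-4->C; (2,9):dx=+4,dy=+12->C; (3,4):dx=+3,dy=-2->D
  (3,5):dx=+1,dy=-4->D; (3,6):dx=+8,dy=+4->C; (3,7):dx=+6,dy=+2->C; (3,8):dx=-2,dy=-10->C
  (3,9):dx=+9,dy=+6->C; (4,5):dx=-2,dy=-2->C; (4,6):dx=+5,dy=+6->C; (4,7):dx=+3,dy=+4->C
  (4,8):dx=-5,dy=-8->C; (4,9):dx=+6,dy=+8->C; (5,6):dx=+7,dy=+8->C; (5,7):dx=+5,dy=+6->C
  (5,8):dx=-3,dy=-6->C; (5,9):dx=+8,dy=+10->C; (6,7):dx=-2,dy=-2->C; (6,8):dx=-10,dy=-14->C
  (6,9):dx=+1,dy=+2->C; (7,8):dx=-8,dy=-12->C; (7,9):dx=+3,dy=+4->C; (8,9):dx=+11,dy=+16->C
Step 2: C = 31, D = 5, total pairs = 36.
Step 3: tau = (C - D)/(n(n-1)/2) = (31 - 5)/36 = 0.722222.
Step 4: Exact two-sided p-value (enumerate n! = 362880 permutations of y under H0): p = 0.005886.
Step 5: alpha = 0.05. reject H0.

tau_b = 0.7222 (C=31, D=5), p = 0.005886, reject H0.


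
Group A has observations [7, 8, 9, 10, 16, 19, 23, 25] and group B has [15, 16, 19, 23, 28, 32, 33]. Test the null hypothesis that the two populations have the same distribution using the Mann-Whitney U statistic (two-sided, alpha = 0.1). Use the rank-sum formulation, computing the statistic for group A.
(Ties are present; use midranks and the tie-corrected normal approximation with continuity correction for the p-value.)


Step 1: Combine and sort all 15 observations; assign midranks.
sorted (value, group): (7,X), (8,X), (9,X), (10,X), (15,Y), (16,X), (16,Y), (19,X), (19,Y), (23,X), (23,Y), (25,X), (28,Y), (32,Y), (33,Y)
ranks: 7->1, 8->2, 9->3, 10->4, 15->5, 16->6.5, 16->6.5, 19->8.5, 19->8.5, 23->10.5, 23->10.5, 25->12, 28->13, 32->14, 33->15
Step 2: Rank sum for X: R1 = 1 + 2 + 3 + 4 + 6.5 + 8.5 + 10.5 + 12 = 47.5.
Step 3: U_X = R1 - n1(n1+1)/2 = 47.5 - 8*9/2 = 47.5 - 36 = 11.5.
       U_Y = n1*n2 - U_X = 56 - 11.5 = 44.5.
Step 4: Ties are present, so use the tie-corrected normal approximation (with continuity correction) for the p-value.
Step 5: p-value = 0.063365; compare to alpha = 0.1. reject H0.

U_X = 11.5, p = 0.063365, reject H0 at alpha = 0.1.


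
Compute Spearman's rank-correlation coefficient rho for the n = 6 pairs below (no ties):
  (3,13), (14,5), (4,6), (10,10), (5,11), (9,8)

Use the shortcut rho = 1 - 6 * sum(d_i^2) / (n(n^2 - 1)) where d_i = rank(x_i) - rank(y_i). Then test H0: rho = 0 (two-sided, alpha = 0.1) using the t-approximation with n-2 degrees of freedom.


Step 1: Rank x and y separately (midranks; no ties here).
rank(x): 3->1, 14->6, 4->2, 10->5, 5->3, 9->4
rank(y): 13->6, 5->1, 6->2, 10->4, 11->5, 8->3
Step 2: d_i = R_x(i) - R_y(i); compute d_i^2.
  (1-6)^2=25, (6-1)^2=25, (2-2)^2=0, (5-4)^2=1, (3-5)^2=4, (4-3)^2=1
sum(d^2) = 56.
Step 3: rho = 1 - 6*56 / (6*(6^2 - 1)) = 1 - 336/210 = -0.600000.
Step 4: Under H0, t = rho * sqrt((n-2)/(1-rho^2)) = -1.5000 ~ t(4).
Step 5: Two-sided p-value from the t-distribution with 4 df = 0.208000.
Step 6: alpha = 0.1. fail to reject H0.

rho = -0.6000, p = 0.208000, fail to reject H0 at alpha = 0.1.


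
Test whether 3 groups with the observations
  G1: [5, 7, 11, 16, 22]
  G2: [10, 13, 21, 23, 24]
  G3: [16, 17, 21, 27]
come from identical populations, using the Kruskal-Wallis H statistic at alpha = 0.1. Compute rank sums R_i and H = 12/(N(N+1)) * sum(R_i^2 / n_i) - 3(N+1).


Step 1: Combine all N = 14 observations and assign midranks.
sorted (value, group, rank): (5,G1,1), (7,G1,2), (10,G2,3), (11,G1,4), (13,G2,5), (16,G1,6.5), (16,G3,6.5), (17,G3,8), (21,G2,9.5), (21,G3,9.5), (22,G1,11), (23,G2,12), (24,G2,13), (27,G3,14)
Step 2: Sum ranks within each group.
R_1 = 24.5 (n_1 = 5)
R_2 = 42.5 (n_2 = 5)
R_3 = 38 (n_3 = 4)
Step 3: H = 12/(N(N+1)) * sum(R_i^2/n_i) - 3(N+1)
     = 12/(14*15) * (24.5^2/5 + 42.5^2/5 + 38^2/4) - 3*15
     = 0.057143 * 842.3 - 45
     = 3.131429.
Step 4: Ties present; correction factor C = 1 - 12/(14^3 - 14) = 0.995604. Corrected H = 3.131429 / 0.995604 = 3.145254.
Step 5: Under H0, H ~ chi^2(2); p-value = 0.207499.
Step 6: alpha = 0.1. fail to reject H0.

H = 3.1453, df = 2, p = 0.207499, fail to reject H0.


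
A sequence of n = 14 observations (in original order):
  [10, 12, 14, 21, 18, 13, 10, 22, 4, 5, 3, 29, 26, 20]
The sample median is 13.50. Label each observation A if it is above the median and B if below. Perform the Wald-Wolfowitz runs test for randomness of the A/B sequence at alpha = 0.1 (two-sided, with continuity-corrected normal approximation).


Step 1: Compute median = 13.50; label A = above, B = below.
Labels in order: BBAAABBABBBAAA  (n_A = 7, n_B = 7)
Step 2: Count runs R = 6.
Step 3: Under H0 (random ordering), E[R] = 2*n_A*n_B/(n_A+n_B) + 1 = 2*7*7/14 + 1 = 8.0000.
        Var[R] = 2*n_A*n_B*(2*n_A*n_B - n_A - n_B) / ((n_A+n_B)^2 * (n_A+n_B-1)) = 8232/2548 = 3.2308.
        SD[R] = 1.7974.
Step 4: Continuity-corrected z = (R + 0.5 - E[R]) / SD[R] = (6 + 0.5 - 8.0000) / 1.7974 = -0.8345.
Step 5: Two-sided p-value via normal approximation = 2*(1 - Phi(|z|)) = 0.403986.
Step 6: alpha = 0.1. fail to reject H0.

R = 6, z = -0.8345, p = 0.403986, fail to reject H0.


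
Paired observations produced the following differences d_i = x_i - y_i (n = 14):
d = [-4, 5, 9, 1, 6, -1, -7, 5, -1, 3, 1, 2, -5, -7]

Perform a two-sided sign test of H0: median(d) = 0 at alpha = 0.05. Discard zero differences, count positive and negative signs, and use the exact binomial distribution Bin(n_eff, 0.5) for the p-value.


Step 1: Discard zero differences. Original n = 14; n_eff = number of nonzero differences = 14.
Nonzero differences (with sign): -4, +5, +9, +1, +6, -1, -7, +5, -1, +3, +1, +2, -5, -7
Step 2: Count signs: positive = 8, negative = 6.
Step 3: Under H0: P(positive) = 0.5, so the number of positives S ~ Bin(14, 0.5).
Step 4: Two-sided exact p-value = sum of Bin(14,0.5) probabilities at or below the observed probability = 0.790527.
Step 5: alpha = 0.05. fail to reject H0.

n_eff = 14, pos = 8, neg = 6, p = 0.790527, fail to reject H0.


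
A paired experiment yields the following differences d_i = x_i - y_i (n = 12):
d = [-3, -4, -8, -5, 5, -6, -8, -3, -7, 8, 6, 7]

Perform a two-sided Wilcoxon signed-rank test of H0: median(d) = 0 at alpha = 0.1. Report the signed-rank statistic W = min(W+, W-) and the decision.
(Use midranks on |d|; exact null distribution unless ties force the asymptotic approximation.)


Step 1: Drop any zero differences (none here) and take |d_i|.
|d| = [3, 4, 8, 5, 5, 6, 8, 3, 7, 8, 6, 7]
Step 2: Midrank |d_i| (ties get averaged ranks).
ranks: |3|->1.5, |4|->3, |8|->11, |5|->4.5, |5|->4.5, |6|->6.5, |8|->11, |3|->1.5, |7|->8.5, |8|->11, |6|->6.5, |7|->8.5
Step 3: Attach original signs; sum ranks with positive sign and with negative sign.
W+ = 4.5 + 11 + 6.5 + 8.5 = 30.5
W- = 1.5 + 3 + 11 + 4.5 + 6.5 + 11 + 1.5 + 8.5 = 47.5
(Check: W+ + W- = 78 should equal n(n+1)/2 = 78.)
Step 4: Test statistic W = min(W+, W-) = 30.5.
Step 5: Ties in |d|, so use the tie-corrected normal approximation.
        E[W] = n(n+1)/4 = 12*13/4 = 39.
        Tie groups: |d|=3 (t=2), |d|=5 (t=2), |d|=6 (t=2), |d|=7 (t=2), |d|=8 (t=3); sum(t^3 - t) = 48.
        Var[W] = n(n+1)(2n+1)/24 - sum(t^3-t)/48 = 3900/24 - 48/48 = 161.5.
        z = (W - E[W]) / sqrt(Var[W]) = (30.5 - 39) / 12.7083 = -0.6689.
        Two-sided p = 2*Phi(z) = 0.503587.
Step 6: alpha = 0.1. fail to reject H0.

W+ = 30.5, W- = 47.5, W = min = 30.5, p = 0.503587, fail to reject H0.
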